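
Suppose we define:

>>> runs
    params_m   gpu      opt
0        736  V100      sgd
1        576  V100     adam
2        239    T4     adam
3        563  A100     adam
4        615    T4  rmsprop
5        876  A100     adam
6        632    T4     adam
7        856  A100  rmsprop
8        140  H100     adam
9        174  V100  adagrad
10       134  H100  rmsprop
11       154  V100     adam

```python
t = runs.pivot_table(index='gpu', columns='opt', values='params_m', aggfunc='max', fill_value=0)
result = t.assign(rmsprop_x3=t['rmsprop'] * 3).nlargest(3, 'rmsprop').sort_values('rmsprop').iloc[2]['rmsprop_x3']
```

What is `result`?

pivot: rows=gpu, cols=opt, max(params_m):
opt   adagrad  adam  rmsprop  sgd
gpu                              
A100        0   876      856    0
H100        0   140      134    0
T4          0   632      615    0
V100      174   576        0  736
add column rmsprop_x3 = t['rmsprop'] * 3:
opt   adagrad  adam  rmsprop  sgd  rmsprop_x3
gpu                                          
A100        0   876      856    0        2568
H100        0   140      134    0         402
T4          0   632      615    0        1845
V100      174   576        0  736           0
take 3 rows with largest rmsprop:
opt   adagrad  adam  rmsprop  sgd  rmsprop_x3
gpu                                          
A100        0   876      856    0        2568
T4          0   632      615    0        1845
H100        0   140      134    0         402
sort by rmsprop:
opt   adagrad  adam  rmsprop  sgd  rmsprop_x3
gpu                                          
H100        0   140      134    0         402
T4          0   632      615    0        1845
A100        0   876      856    0        2568
The value at position 2, column 'rmsprop_x3' is 2568.

2568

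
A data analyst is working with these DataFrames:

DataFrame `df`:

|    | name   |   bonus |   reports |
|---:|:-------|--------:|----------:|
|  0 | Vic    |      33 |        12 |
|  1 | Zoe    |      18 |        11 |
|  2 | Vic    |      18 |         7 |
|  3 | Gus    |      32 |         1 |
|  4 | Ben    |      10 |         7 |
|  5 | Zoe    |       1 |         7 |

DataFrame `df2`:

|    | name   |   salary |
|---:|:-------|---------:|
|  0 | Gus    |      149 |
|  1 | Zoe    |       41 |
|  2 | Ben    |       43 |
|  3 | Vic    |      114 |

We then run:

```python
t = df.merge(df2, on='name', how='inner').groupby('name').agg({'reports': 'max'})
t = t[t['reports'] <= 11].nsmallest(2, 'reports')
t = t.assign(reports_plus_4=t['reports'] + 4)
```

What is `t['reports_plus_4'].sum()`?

merge on 'name' (how='inner') → 6 rows:
  name  bonus  reports  salary
0  Vic     33       12     114
1  Zoe     18       11      41
2  Vic     18        7     114
3  Gus     32        1     149
4  Ben     10        7      43
5  Zoe      1        7      41
group by name, max of reports:
      reports
name         
Ben         7
Gus         1
Vic        12
Zoe        11
filter rows where reports <= 11:
      reports
name         
Ben         7
Gus         1
Zoe        11
take 2 rows with smallest reports:
      reports
name         
Gus         1
Ben         7
add column reports_plus_4 = t['reports'] + 4:
      reports  reports_plus_4
name                         
Gus         1               5
Ben         7              11
Hence 16.

16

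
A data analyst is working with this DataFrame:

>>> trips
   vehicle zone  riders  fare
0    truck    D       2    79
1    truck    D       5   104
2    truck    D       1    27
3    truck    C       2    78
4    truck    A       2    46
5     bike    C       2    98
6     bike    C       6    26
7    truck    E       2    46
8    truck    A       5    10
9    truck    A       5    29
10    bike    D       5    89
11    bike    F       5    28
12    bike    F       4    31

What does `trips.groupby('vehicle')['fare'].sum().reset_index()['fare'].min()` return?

272

group by vehicle, sum of fare:
vehicle
bike     272
truck    419
Name: fare, dtype: int64
reset_index():
  vehicle  fare
0    bike   272
1   truck   419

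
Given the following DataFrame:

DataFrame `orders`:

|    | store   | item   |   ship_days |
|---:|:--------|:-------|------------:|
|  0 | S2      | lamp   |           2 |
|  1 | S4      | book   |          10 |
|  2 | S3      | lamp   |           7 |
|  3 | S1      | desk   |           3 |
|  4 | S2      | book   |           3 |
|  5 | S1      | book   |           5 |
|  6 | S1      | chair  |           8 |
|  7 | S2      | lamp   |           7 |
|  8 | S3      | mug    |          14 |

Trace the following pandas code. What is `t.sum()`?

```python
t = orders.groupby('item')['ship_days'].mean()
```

36.3333333333

group by item, mean of ship_days:
item
book      6.000000
chair     8.000000
desk      3.000000
lamp      5.333333
mug      14.000000
Name: ship_days, dtype: float64
sum of the resulting series → 36.3333333333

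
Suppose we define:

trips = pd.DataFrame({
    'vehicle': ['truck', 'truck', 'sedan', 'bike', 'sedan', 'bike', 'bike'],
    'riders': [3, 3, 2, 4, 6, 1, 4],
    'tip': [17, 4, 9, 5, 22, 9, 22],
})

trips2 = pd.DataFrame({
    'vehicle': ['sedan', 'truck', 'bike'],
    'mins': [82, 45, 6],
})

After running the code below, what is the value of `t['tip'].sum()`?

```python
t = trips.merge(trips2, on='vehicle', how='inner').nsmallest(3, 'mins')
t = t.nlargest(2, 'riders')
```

27

merge on 'vehicle' (how='inner') → 7 rows:
  vehicle  riders  tip  mins
0   truck       3   17    45
1   truck       3    4    45
2   sedan       2    9    82
3    bike       4    5     6
4   sedan       6   22    82
5    bike       1    9     6
6    bike       4   22     6
take 3 rows with smallest mins:
  vehicle  riders  tip  mins
3    bike       4    5     6
5    bike       1    9     6
6    bike       4   22     6
take 2 rows with largest riders:
  vehicle  riders  tip  mins
3    bike       4    5     6
6    bike       4   22     6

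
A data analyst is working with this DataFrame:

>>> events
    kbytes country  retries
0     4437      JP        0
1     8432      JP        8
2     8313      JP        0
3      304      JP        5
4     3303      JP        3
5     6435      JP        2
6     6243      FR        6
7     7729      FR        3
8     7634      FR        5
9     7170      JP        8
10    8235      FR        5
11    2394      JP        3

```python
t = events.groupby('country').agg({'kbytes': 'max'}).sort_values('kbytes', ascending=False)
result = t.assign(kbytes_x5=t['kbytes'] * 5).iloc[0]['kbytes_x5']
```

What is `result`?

42160

group by country, max of kbytes:
         kbytes
country        
FR         8235
JP         8432
sort by kbytes descending:
         kbytes
country        
JP         8432
FR         8235
add column kbytes_x5 = t['kbytes'] * 5:
         kbytes  kbytes_x5
country                   
JP         8432      42160
FR         8235      41175
Hence 42160.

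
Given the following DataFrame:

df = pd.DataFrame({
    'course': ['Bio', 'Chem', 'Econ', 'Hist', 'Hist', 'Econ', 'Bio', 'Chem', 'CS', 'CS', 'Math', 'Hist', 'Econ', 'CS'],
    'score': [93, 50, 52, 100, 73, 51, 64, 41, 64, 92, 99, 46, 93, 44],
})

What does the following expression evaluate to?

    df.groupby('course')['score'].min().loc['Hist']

46

group by course, min of score:
course
Bio     64
CS      44
Chem    41
Econ    51
Hist    46
Math    99
Name: score, dtype: int64
Finally, value at index 'Hist' = 46.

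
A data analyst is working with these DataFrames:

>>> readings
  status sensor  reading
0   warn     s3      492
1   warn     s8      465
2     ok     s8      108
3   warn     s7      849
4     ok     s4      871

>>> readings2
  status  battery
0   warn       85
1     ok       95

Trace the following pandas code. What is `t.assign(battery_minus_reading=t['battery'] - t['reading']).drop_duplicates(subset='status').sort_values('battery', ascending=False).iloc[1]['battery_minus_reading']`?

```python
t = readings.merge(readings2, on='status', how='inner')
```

merge on 'status' (how='inner') → 5 rows:
  status sensor  reading  battery
0   warn     s3      492       85
1   warn     s8      465       85
2     ok     s8      108       95
3   warn     s7      849       85
4     ok     s4      871       95
add column battery_minus_reading = t['battery'] - t['reading']:
  status sensor  reading  battery  battery_minus_reading
0   warn     s3      492       85                   -407
1   warn     s8      465       85                   -380
2     ok     s8      108       95                    -13
3   warn     s7      849       85                   -764
4     ok     s4      871       95                   -776
drop duplicate status (keep=first):
  status sensor  reading  battery  battery_minus_reading
0   warn     s3      492       85                   -407
2     ok     s8      108       95                    -13
sort by battery descending:
  status sensor  reading  battery  battery_minus_reading
2     ok     s8      108       95                    -13
0   warn     s3      492       85                   -407
Taking the value at position 1, column 'battery_minus_reading' gives -407.

-407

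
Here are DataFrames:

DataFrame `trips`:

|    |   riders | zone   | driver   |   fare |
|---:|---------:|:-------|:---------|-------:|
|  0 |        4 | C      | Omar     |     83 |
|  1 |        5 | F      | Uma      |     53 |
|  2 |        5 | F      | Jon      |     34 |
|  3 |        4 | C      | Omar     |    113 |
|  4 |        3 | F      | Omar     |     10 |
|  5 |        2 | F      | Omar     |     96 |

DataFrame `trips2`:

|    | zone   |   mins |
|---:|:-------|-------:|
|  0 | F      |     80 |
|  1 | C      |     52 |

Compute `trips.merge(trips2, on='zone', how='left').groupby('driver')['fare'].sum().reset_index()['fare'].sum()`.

389

merge on 'zone' (how='left') → 6 rows:
   riders zone driver  fare  mins
0       4    C   Omar    83    52
1       5    F    Uma    53    80
2       5    F    Jon    34    80
3       4    C   Omar   113    52
4       3    F   Omar    10    80
5       2    F   Omar    96    80
group by driver, sum of fare:
driver
Jon      34
Omar    302
Uma      53
Name: fare, dtype: int64
reset_index():
  driver  fare
0    Jon    34
1   Omar   302
2    Uma    53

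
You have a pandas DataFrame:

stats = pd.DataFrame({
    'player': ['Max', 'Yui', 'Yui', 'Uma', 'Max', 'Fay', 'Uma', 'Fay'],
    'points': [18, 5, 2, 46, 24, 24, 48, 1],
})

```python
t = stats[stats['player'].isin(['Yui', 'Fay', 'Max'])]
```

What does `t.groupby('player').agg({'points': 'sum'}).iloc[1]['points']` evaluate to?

filter rows where player in ['Yui', 'Fay', 'Max']:
  player  points
0    Max      18
1    Yui       5
2    Yui       2
4    Max      24
5    Fay      24
7    Fay       1
group by player, sum of points:
        points
player        
Fay         25
Max         42
Yui          7
Reading off the value at position 1, column 'points', we get 42.

42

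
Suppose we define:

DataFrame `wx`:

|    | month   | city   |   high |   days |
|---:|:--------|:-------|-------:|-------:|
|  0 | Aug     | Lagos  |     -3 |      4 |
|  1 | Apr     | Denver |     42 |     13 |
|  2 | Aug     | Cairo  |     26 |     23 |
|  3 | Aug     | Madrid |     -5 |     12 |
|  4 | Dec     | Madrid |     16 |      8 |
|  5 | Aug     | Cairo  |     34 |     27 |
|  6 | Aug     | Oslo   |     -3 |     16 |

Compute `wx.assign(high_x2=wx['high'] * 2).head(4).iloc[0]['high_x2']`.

add column high_x2 = wx['high'] * 2:
  month    city  high  days  high_x2
0   Aug   Lagos    -3     4       -6
1   Apr  Denver    42    13       84
2   Aug   Cairo    26    23       52
3   Aug  Madrid    -5    12      -10
4   Dec  Madrid    16     8       32
5   Aug   Cairo    34    27       68
6   Aug    Oslo    -3    16       -6
take first 4 rows:
  month    city  high  days  high_x2
0   Aug   Lagos    -3     4       -6
1   Apr  Denver    42    13       84
2   Aug   Cairo    26    23       52
3   Aug  Madrid    -5    12      -10

-6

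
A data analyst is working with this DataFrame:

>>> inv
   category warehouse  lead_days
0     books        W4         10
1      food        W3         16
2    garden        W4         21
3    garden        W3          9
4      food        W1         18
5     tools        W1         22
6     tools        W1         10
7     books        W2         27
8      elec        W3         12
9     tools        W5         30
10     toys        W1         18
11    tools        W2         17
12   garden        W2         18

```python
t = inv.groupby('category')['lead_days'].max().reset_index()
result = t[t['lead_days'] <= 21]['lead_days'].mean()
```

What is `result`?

group by category, max of lead_days:
category
books     27
elec      12
food      18
garden    21
tools     30
toys      18
Name: lead_days, dtype: int64
reset_index():
  category  lead_days
0    books         27
1     elec         12
2     food         18
3   garden         21
4    tools         30
5     toys         18
filter rows where lead_days <= 21:
  category  lead_days
1     elec         12
2     food         18
3   garden         21
5     toys         18
Taking the mean of column 'lead_days' gives 17.25.

17.25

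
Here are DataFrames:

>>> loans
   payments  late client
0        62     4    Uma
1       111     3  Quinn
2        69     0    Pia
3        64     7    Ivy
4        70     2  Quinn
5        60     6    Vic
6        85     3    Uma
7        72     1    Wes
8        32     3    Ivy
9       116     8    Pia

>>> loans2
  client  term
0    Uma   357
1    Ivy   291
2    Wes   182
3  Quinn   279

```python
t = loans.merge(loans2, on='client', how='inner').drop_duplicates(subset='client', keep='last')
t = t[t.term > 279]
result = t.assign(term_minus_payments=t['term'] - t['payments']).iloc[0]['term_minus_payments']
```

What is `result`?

merge on 'client' (how='inner') → 7 rows:
   payments  late client  term
0        62     4    Uma   357
1       111     3  Quinn   279
2        64     7    Ivy   291
3        70     2  Quinn   279
4        85     3    Uma   357
5        72     1    Wes   182
6        32     3    Ivy   291
drop duplicate client (keep=last):
   payments  late client  term
3        70     2  Quinn   279
4        85     3    Uma   357
5        72     1    Wes   182
6        32     3    Ivy   291
filter rows where term > 279:
   payments  late client  term
4        85     3    Uma   357
6        32     3    Ivy   291
add column term_minus_payments = t['term'] - t['payments']:
   payments  late client  term  term_minus_payments
4        85     3    Uma   357                  272
6        32     3    Ivy   291                  259

272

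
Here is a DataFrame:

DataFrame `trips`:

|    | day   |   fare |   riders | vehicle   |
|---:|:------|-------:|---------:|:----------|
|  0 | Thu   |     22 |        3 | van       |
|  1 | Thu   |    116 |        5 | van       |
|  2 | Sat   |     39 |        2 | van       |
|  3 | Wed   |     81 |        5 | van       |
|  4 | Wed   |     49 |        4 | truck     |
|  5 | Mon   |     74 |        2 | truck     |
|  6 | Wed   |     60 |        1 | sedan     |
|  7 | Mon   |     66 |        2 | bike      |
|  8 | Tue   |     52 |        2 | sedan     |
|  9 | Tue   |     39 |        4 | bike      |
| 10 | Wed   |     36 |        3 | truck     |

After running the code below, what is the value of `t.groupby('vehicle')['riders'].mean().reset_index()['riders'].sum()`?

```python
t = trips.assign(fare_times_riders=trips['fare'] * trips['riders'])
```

11.25

add column fare_times_riders = trips['fare'] * trips['riders']:
    day  fare  riders vehicle  fare_times_riders
0   Thu    22       3     van                 66
1   Thu   116       5     van                580
2   Sat    39       2     van                 78
3   Wed    81       5     van                405
4   Wed    49       4   truck                196
5   Mon    74       2   truck                148
6   Wed    60       1   sedan                 60
7   Mon    66       2    bike                132
8   Tue    52       2   sedan                104
9   Tue    39       4    bike                156
10  Wed    36       3   truck                108
group by vehicle, mean of riders:
vehicle
bike     3.00
sedan    1.50
truck    3.00
van      3.75
Name: riders, dtype: float64
reset_index():
  vehicle  riders
0    bike    3.00
1   sedan    1.50
2   truck    3.00
3     van    3.75
So sum() = 11.25.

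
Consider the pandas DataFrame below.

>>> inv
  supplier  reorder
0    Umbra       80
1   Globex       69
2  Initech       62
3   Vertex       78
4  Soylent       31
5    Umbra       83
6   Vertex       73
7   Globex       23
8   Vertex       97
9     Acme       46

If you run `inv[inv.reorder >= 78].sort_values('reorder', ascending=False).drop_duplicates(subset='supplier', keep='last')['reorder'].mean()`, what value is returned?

filter rows where reorder >= 78:
  supplier  reorder
0    Umbra       80
3   Vertex       78
5    Umbra       83
8   Vertex       97
sort by reorder descending:
  supplier  reorder
8   Vertex       97
5    Umbra       83
0    Umbra       80
3   Vertex       78
drop duplicate supplier (keep=last):
  supplier  reorder
0    Umbra       80
3   Vertex       78
So mean() = 79.0.

79.0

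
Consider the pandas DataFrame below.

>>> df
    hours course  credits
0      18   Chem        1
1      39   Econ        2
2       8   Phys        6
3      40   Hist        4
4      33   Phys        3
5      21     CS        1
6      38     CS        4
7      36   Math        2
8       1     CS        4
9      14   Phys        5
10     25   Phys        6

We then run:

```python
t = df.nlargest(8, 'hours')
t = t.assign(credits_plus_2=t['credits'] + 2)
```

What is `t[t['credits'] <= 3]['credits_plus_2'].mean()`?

3.8

take 8 rows with largest hours:
    hours course  credits
3      40   Hist        4
1      39   Econ        2
6      38     CS        4
7      36   Math        2
4      33   Phys        3
10     25   Phys        6
5      21     CS        1
0      18   Chem        1
add column credits_plus_2 = t['credits'] + 2:
    hours course  credits  credits_plus_2
3      40   Hist        4               6
1      39   Econ        2               4
6      38     CS        4               6
7      36   Math        2               4
4      33   Phys        3               5
10     25   Phys        6               8
5      21     CS        1               3
0      18   Chem        1               3
filter rows where credits <= 3:
   hours course  credits  credits_plus_2
1     39   Econ        2               4
7     36   Math        2               4
4     33   Phys        3               5
5     21     CS        1               3
0     18   Chem        1               3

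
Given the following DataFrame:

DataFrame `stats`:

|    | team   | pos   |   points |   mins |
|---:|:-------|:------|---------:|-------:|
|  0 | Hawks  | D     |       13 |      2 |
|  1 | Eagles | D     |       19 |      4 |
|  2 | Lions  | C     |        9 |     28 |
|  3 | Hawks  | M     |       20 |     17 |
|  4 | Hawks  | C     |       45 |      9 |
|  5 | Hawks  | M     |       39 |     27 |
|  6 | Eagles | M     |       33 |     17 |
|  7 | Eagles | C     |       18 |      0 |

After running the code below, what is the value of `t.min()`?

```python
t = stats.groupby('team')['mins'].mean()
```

7.0

group by team, mean of mins:
team
Eagles     7.00
Hawks     13.75
Lions     28.00
Name: mins, dtype: float64
Taking the min of the resulting series gives 7.0.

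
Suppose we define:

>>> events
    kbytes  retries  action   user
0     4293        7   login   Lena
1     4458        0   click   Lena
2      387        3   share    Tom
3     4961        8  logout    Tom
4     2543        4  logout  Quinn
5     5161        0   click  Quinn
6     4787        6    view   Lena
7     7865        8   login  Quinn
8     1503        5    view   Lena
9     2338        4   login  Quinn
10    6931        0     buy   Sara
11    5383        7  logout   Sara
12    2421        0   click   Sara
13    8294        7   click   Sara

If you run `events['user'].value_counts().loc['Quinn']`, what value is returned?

4

value_counts of user:
user
Lena     4
Quinn    4
Sara     4
Tom      2
Name: count, dtype: int64
Finally, value at index 'Quinn' = 4.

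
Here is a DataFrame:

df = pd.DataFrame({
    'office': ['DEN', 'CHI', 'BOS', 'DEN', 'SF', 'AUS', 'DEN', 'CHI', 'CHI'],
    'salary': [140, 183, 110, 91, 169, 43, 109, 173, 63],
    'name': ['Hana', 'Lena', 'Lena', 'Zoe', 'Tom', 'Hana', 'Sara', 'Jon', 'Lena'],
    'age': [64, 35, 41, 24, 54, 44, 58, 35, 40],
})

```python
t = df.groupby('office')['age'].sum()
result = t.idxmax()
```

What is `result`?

group by office, sum of age:
office
AUS     44
BOS     41
CHI    110
DEN    146
SF      54
Name: age, dtype: int64
Taking the label with the largest value gives DEN.

DEN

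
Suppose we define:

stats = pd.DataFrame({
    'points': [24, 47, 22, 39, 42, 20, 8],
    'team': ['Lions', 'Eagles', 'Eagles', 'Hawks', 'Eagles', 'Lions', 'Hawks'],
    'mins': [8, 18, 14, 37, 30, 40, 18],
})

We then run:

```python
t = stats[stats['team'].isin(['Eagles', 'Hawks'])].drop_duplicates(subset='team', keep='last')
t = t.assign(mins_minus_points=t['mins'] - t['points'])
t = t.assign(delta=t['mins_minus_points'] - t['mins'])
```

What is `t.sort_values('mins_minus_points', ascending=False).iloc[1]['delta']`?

filter rows where team in ['Eagles', 'Hawks']:
   points    team  mins
1      47  Eagles    18
2      22  Eagles    14
3      39   Hawks    37
4      42  Eagles    30
6       8   Hawks    18
drop duplicate team (keep=last):
   points    team  mins
4      42  Eagles    30
6       8   Hawks    18
add column mins_minus_points = t['mins'] - t['points']:
   points    team  mins  mins_minus_points
4      42  Eagles    30                -12
6       8   Hawks    18                 10
add column delta = t['mins_minus_points'] - t['mins']:
   points    team  mins  mins_minus_points  delta
4      42  Eagles    30                -12    -42
6       8   Hawks    18                 10     -8
sort by mins_minus_points descending:
   points    team  mins  mins_minus_points  delta
6       8   Hawks    18                 10     -8
4      42  Eagles    30                -12    -42
Reading off the value at position 1, column 'delta', we get -42.

-42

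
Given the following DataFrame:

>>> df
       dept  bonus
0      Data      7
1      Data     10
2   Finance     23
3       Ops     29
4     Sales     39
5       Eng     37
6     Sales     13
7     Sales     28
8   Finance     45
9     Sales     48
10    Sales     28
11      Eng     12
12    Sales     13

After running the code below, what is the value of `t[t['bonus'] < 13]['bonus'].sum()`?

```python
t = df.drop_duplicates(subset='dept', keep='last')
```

22

drop duplicate dept (keep=last):
       dept  bonus
1      Data     10
3       Ops     29
8   Finance     45
11      Eng     12
12    Sales     13
filter rows where bonus < 13:
    dept  bonus
1   Data     10
11   Eng     12
Reading off the sum of column 'bonus', we get 22.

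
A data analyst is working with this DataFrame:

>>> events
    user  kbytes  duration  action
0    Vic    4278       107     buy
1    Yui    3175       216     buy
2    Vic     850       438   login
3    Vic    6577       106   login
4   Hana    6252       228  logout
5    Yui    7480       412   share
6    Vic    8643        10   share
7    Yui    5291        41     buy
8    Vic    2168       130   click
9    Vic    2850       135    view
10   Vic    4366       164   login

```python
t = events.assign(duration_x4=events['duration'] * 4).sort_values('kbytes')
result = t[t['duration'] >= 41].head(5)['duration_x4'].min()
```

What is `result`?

add column duration_x4 = events['duration'] * 4:
    user  kbytes  duration  action  duration_x4
0    Vic    4278       107     buy          428
1    Yui    3175       216     buy          864
2    Vic     850       438   login         1752
3    Vic    6577       106   login          424
4   Hana    6252       228  logout          912
5    Yui    7480       412   share         1648
6    Vic    8643        10   share           40
7    Yui    5291        41     buy          164
8    Vic    2168       130   click          520
9    Vic    2850       135    view          540
10   Vic    4366       164   login          656
sort by kbytes:
    user  kbytes  duration  action  duration_x4
2    Vic     850       438   login         1752
8    Vic    2168       130   click          520
9    Vic    2850       135    view          540
1    Yui    3175       216     buy          864
0    Vic    4278       107     buy          428
10   Vic    4366       164   login          656
7    Yui    5291        41     buy          164
4   Hana    6252       228  logout          912
3    Vic    6577       106   login          424
5    Yui    7480       412   share         1648
6    Vic    8643        10   share           40
filter rows where duration >= 41:
    user  kbytes  duration  action  duration_x4
2    Vic     850       438   login         1752
8    Vic    2168       130   click          520
9    Vic    2850       135    view          540
1    Yui    3175       216     buy          864
0    Vic    4278       107     buy          428
10   Vic    4366       164   login          656
7    Yui    5291        41     buy          164
4   Hana    6252       228  logout          912
3    Vic    6577       106   login          424
5    Yui    7480       412   share         1648
take first 5 rows:
  user  kbytes  duration action  duration_x4
2  Vic     850       438  login         1752
8  Vic    2168       130  click          520
9  Vic    2850       135   view          540
1  Yui    3175       216    buy          864
0  Vic    4278       107    buy          428

428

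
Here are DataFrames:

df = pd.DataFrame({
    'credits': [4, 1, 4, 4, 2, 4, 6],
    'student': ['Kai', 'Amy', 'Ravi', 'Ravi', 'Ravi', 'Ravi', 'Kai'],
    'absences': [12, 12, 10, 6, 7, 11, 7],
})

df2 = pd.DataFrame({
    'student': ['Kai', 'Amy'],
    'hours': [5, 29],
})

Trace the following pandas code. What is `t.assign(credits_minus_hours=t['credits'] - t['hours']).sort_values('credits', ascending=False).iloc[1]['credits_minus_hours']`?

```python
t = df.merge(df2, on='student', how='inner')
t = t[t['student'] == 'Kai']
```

merge on 'student' (how='inner') → 3 rows:
   credits student  absences  hours
0        4     Kai        12      5
1        1     Amy        12     29
2        6     Kai         7      5
filter rows where student == 'Kai':
   credits student  absences  hours
0        4     Kai        12      5
2        6     Kai         7      5
add column credits_minus_hours = t['credits'] - t['hours']:
   credits student  absences  hours  credits_minus_hours
0        4     Kai        12      5                   -1
2        6     Kai         7      5                    1
sort by credits descending:
   credits student  absences  hours  credits_minus_hours
2        6     Kai         7      5                    1
0        4     Kai        12      5                   -1
value at position 1, column 'credits_minus_hours' → -1

-1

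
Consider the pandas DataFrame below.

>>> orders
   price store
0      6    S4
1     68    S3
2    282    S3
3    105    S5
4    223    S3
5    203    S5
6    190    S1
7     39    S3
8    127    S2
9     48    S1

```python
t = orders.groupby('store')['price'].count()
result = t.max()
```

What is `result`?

group by store, count of price:
store
S1    2
S2    1
S3    4
S4    1
S5    2
Name: price, dtype: int64
So max() = 4.

4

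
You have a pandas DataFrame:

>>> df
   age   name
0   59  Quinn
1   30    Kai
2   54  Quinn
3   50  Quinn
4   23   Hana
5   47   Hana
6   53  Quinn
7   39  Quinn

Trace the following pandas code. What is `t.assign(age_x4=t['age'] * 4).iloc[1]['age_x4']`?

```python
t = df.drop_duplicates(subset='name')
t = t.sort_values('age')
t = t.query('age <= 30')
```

120

drop duplicate name (keep=first):
   age   name
0   59  Quinn
1   30    Kai
4   23   Hana
sort by age:
   age   name
4   23   Hana
1   30    Kai
0   59  Quinn
filter rows where age <= 30:
   age  name
4   23  Hana
1   30   Kai
add column age_x4 = t['age'] * 4:
   age  name  age_x4
4   23  Hana      92
1   30   Kai     120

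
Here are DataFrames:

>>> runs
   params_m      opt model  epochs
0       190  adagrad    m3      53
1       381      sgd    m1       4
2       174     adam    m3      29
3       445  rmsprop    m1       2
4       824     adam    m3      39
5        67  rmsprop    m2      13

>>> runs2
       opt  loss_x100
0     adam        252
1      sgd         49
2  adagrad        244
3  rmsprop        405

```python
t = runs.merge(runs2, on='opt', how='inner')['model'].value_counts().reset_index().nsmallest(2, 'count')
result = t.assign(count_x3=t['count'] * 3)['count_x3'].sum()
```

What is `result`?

merge on 'opt' (how='inner') → 6 rows:
   params_m      opt model  epochs  loss_x100
0       190  adagrad    m3      53        244
1       381      sgd    m1       4         49
2       174     adam    m3      29        252
3       445  rmsprop    m1       2        405
4       824     adam    m3      39        252
5        67  rmsprop    m2      13        405
value_counts of model:
model
m3    3
m1    2
m2    1
Name: count, dtype: int64
reset_index():
  model  count
0    m3      3
1    m1      2
2    m2      1
take 2 rows with smallest count:
  model  count
2    m2      1
1    m1      2
add column count_x3 = t['count'] * 3:
  model  count  count_x3
2    m2      1         3
1    m1      2         6
Hence 9.

9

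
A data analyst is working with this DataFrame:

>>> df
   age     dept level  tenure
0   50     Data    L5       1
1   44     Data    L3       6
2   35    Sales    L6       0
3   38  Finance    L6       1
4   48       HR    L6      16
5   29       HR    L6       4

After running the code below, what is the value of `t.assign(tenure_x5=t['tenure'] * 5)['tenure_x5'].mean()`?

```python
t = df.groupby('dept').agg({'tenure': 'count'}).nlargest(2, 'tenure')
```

10.0

group by dept, count of tenure:
         tenure
dept           
Data          2
Finance       1
HR            2
Sales         1
take 2 rows with largest tenure:
      tenure
dept        
Data       2
HR         2
add column tenure_x5 = t['tenure'] * 5:
      tenure  tenure_x5
dept                   
Data       2         10
HR         2         10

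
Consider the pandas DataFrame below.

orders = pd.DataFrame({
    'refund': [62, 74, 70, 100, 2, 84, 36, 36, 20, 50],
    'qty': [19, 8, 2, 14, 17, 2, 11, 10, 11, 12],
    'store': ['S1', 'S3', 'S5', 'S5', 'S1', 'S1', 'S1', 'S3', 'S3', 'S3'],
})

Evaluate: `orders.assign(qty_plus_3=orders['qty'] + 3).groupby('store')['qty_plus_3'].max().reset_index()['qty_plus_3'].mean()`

18.0

add column qty_plus_3 = orders['qty'] + 3:
   refund  qty store  qty_plus_3
0      62   19    S1          22
1      74    8    S3          11
2      70    2    S5           5
3     100   14    S5          17
4       2   17    S1          20
5      84    2    S1           5
6      36   11    S1          14
7      36   10    S3          13
8      20   11    S3          14
9      50   12    S3          15
group by store, max of qty_plus_3:
store
S1    22
S3    15
S5    17
Name: qty_plus_3, dtype: int64
reset_index():
  store  qty_plus_3
0    S1          22
1    S3          15
2    S5          17
Finally, mean of column 'qty_plus_3' = 18.0.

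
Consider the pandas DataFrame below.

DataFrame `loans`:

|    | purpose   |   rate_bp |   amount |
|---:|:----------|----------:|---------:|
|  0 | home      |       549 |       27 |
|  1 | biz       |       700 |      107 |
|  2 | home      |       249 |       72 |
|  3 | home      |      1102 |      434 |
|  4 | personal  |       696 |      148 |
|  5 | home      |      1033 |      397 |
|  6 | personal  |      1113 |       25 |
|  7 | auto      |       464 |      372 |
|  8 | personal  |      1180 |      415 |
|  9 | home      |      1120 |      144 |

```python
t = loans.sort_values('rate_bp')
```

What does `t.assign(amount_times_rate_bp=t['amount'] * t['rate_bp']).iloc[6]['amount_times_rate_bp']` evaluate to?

478268

sort by rate_bp:
    purpose  rate_bp  amount
2      home      249      72
7      auto      464     372
0      home      549      27
4  personal      696     148
1       biz      700     107
5      home     1033     397
3      home     1102     434
6  personal     1113      25
9      home     1120     144
8  personal     1180     415
add column amount_times_rate_bp = t['amount'] * t['rate_bp']:
    purpose  rate_bp  amount  amount_times_rate_bp
2      home      249      72                 17928
7      auto      464     372                172608
0      home      549      27                 14823
4  personal      696     148                103008
1       biz      700     107                 74900
5      home     1033     397                410101
3      home     1102     434                478268
6  personal     1113      25                 27825
9      home     1120     144                161280
8  personal     1180     415                489700
Hence 478268.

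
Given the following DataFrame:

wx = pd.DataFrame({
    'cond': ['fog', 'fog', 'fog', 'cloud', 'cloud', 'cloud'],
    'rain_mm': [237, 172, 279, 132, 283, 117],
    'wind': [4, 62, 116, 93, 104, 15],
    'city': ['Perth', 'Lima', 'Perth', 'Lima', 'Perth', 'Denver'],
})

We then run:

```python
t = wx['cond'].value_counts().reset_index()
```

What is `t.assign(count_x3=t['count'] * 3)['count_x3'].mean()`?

value_counts of cond:
cond
fog      3
cloud    3
Name: count, dtype: int64
reset_index():
    cond  count
0    fog      3
1  cloud      3
add column count_x3 = t['count'] * 3:
    cond  count  count_x3
0    fog      3         9
1  cloud      3         9

9.0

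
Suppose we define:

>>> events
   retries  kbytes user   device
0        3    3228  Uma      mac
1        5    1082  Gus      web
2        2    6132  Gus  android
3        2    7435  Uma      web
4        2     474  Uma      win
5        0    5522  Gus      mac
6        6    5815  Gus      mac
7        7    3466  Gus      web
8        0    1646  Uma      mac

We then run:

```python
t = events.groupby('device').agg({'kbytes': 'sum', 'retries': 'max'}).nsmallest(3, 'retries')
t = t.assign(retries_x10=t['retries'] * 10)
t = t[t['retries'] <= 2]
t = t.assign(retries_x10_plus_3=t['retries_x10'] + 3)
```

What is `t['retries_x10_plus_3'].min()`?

23

group by device: sum(kbytes), max(retries):
         kbytes  retries
device                  
android    6132        2
mac       16211        6
web       11983        7
win         474        2
take 3 rows with smallest retries:
         kbytes  retries
device                  
android    6132        2
win         474        2
mac       16211        6
add column retries_x10 = t['retries'] * 10:
         kbytes  retries  retries_x10
device                               
android    6132        2           20
win         474        2           20
mac       16211        6           60
filter rows where retries <= 2:
         kbytes  retries  retries_x10
device                               
android    6132        2           20
win         474        2           20
add column retries_x10_plus_3 = t['retries_x10'] + 3:
         kbytes  retries  retries_x10  retries_x10_plus_3
device                                                   
android    6132        2           20                  23
win         474        2           20                  23
Reading off the min of column 'retries_x10_plus_3', we get 23.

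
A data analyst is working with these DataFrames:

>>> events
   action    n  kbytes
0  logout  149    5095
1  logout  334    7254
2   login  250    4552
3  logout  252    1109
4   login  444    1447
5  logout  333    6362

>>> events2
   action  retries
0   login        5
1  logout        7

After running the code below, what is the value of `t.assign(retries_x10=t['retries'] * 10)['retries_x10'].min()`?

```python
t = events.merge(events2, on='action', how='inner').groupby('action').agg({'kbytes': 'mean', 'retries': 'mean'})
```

merge on 'action' (how='inner') → 6 rows:
   action    n  kbytes  retries
0  logout  149    5095        7
1  logout  334    7254        7
2   login  250    4552        5
3  logout  252    1109        7
4   login  444    1447        5
5  logout  333    6362        7
group by action: mean(kbytes), mean(retries):
        kbytes  retries
action                 
login   2999.5      5.0
logout  4955.0      7.0
add column retries_x10 = t['retries'] * 10:
        kbytes  retries  retries_x10
action                              
login   2999.5      5.0         50.0
logout  4955.0      7.0         70.0

50.0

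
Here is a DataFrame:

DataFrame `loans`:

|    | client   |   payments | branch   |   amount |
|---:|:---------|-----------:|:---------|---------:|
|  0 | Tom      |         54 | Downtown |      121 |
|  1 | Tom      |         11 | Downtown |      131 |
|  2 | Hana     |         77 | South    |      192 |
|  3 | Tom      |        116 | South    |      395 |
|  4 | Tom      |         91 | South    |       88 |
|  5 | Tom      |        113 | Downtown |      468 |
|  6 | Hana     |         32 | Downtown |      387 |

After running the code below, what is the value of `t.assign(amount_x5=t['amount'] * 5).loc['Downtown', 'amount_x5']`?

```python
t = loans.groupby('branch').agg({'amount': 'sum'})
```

group by branch, sum of amount:
          amount
branch          
Downtown    1107
South        675
add column amount_x5 = t['amount'] * 5:
          amount  amount_x5
branch                     
Downtown    1107       5535
South        675       3375
The value at row 'Downtown', column 'amount_x5' is 5535.

5535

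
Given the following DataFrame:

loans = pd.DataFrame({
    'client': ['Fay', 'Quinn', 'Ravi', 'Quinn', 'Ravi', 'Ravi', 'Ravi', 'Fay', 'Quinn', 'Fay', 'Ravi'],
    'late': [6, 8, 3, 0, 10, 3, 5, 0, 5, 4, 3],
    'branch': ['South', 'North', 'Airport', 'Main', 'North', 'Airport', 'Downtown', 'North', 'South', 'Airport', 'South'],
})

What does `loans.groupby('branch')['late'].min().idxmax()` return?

Downtown

group by branch, min of late:
branch
Airport     3
Downtown    5
Main        0
North       0
South       3
Name: late, dtype: int64
Hence Downtown.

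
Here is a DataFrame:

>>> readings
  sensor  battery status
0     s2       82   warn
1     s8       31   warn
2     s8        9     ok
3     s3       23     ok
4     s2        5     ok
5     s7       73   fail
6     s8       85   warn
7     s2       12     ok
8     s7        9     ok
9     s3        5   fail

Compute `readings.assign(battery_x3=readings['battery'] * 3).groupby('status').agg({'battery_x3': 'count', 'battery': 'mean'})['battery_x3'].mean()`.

3.33333333333

add column battery_x3 = readings['battery'] * 3:
  sensor  battery status  battery_x3
0     s2       82   warn         246
1     s8       31   warn          93
2     s8        9     ok          27
3     s3       23     ok          69
4     s2        5     ok          15
5     s7       73   fail         219
6     s8       85   warn         255
7     s2       12     ok          36
8     s7        9     ok          27
9     s3        5   fail          15
group by status: count(battery_x3), mean(battery):
        battery_x3  battery
status                     
fail             2     39.0
ok               5     11.6
warn             3     66.0
Then the mean of column 'battery_x3': 3.33333333333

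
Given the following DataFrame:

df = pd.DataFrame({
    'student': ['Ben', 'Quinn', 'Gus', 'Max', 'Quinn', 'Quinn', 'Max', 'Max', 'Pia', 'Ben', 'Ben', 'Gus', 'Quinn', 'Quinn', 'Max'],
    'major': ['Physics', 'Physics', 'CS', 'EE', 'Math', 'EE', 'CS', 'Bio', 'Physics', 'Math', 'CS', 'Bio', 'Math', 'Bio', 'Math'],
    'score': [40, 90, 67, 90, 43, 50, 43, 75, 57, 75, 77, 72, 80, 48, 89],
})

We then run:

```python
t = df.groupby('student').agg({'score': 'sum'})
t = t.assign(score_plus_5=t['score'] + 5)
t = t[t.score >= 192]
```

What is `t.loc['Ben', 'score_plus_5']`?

group by student, sum of score:
         score
student       
Ben        192
Gus        139
Max        297
Pia         57
Quinn      311
add column score_plus_5 = t['score'] + 5:
         score  score_plus_5
student                     
Ben        192           197
Gus        139           144
Max        297           302
Pia         57            62
Quinn      311           316
filter rows where score >= 192:
         score  score_plus_5
student                     
Ben        192           197
Max        297           302
Quinn      311           316
The value at row 'Ben', column 'score_plus_5' is 197.

197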